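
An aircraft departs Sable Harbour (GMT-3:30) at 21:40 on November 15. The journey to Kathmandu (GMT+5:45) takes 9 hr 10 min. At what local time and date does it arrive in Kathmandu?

16:05 on November 16

Convert departure to UTC: 21:40 + 3:30 = 01:10 UTC on Nov 16.
Add 9 hours 10 minutes travel time → 10:20 UTC.
Kathmandu is UTC+5:45, so local arrival = 10:20 + 5:45 = 16:05 on Nov 16.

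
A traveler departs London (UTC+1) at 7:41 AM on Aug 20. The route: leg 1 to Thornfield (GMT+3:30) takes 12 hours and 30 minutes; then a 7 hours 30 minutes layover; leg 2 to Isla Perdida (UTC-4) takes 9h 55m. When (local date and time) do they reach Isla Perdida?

8:36 AM on August 21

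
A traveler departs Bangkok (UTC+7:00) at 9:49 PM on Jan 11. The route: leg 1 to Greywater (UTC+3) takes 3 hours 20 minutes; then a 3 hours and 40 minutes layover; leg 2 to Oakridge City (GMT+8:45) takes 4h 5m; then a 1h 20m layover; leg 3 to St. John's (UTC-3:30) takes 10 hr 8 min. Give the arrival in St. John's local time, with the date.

Convert departure to UTC: 9:49 PM − 7:00 = 2:49 PM UTC on Jan 11.
Add 3 hours and 20 minutes leg 1 → 6:09 PM UTC.
Add 3 hours 40 minutes layover in Greywater → 9:49 PM UTC.
Add 4 hours and 5 minutes leg 2 → 1:54 AM UTC (Jan 12).
Add 1 hour 20 minutes layover in Oakridge City → 3:14 AM UTC.
Add 10 hours and 8 minutes leg 3 → 1:22 PM UTC.
St. John's is UTC−3:30, so local arrival = 1:22 PM − 3:30 = 9:52 AM on Jan 12.

9:52 AM on January 12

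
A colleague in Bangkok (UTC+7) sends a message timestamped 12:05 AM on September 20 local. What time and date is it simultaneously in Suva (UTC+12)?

5:05 AM on September 20

In UTC: 12:05 AM − 7:00 = 5:05 PM on Sep 19.
Suva is UTC+12:00: 5:05 PM + 12:00 = 5:05 AM on Sep 20.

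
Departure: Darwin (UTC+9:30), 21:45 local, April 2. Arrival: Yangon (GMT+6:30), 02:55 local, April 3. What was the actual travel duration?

Departure in UTC: 21:45 − 9:30 = 12:15 on Apr 2.
Arrival in UTC: 02:55 − 6:30 = 20:25 on Apr 2.
Elapsed = 20:25 − 12:15 = 8 hours 10 minutes.

8 hours 10 minutes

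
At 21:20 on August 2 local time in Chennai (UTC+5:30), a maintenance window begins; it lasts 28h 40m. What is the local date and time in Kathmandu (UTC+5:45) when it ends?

Convert start to UTC: 21:20 − 5:30 = 15:50 UTC on Aug 2.
Add 28 hours 40 minutes duration → 20:30 UTC (Aug 3).
Kathmandu is UTC+5:45, so local end time = 20:30 + 5:45 = 02:15 on Aug 4.

02:15 on August 4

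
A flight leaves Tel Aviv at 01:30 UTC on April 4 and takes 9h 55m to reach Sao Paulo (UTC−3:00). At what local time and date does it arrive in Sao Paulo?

Departure is given in UTC: 01:30 on Apr 4.
Add 9 hours 55 minutes → 11:25 UTC.
Sao Paulo is UTC−3:00: 11:25 − 3:00 = 08:25 on Apr 4.

08:25 on April 4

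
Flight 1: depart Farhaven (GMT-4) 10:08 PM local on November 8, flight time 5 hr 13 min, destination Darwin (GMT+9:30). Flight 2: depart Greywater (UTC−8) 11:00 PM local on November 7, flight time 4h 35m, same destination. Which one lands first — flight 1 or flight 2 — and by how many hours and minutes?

Flight 1 in UTC: 10:08 PM + 4:00 = 2:08 AM on Nov 9.
+5 hours and 13 minutes → arrive 7:21 AM UTC on Nov 9.
Flight 2 in UTC: 11:00 PM + 8:00 = 7:00 AM on Nov 8.
+4 hours 35 minutes → arrive 11:35 AM UTC on Nov 8.
Flight 2 lands earlier by 19 hours 46 minutes.

the second, by 19 hours 46 minutes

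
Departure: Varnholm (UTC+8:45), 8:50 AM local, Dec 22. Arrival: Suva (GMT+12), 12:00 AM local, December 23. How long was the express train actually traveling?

Departure in UTC: 8:50 AM − 8:45 = 12:05 AM on Dec 22.
Arrival in UTC: 12:00 AM − 12:00 = 12:00 PM on Dec 22.
Elapsed = 12:00 PM − 12:05 AM = 11 hours 55 minutes.

11 hours 55 minutes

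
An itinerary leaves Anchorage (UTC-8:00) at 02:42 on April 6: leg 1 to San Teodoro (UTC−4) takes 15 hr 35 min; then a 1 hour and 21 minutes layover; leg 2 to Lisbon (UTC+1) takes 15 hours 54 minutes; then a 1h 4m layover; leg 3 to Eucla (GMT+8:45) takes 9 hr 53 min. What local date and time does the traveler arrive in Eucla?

Convert departure to UTC: 02:42 + 8:00 = 10:42 UTC on Apr 6.
Add 15 hours 35 minutes leg 1 → 02:17 UTC (Apr 7).
Add 1 hour 21 minutes layover in San Teodoro → 03:38 UTC.
Add 15 hours 54 minutes leg 2 → 19:32 UTC.
Add 1 hour 4 minutes layover in Lisbon → 20:36 UTC.
Add 9 hours and 53 minutes leg 3 → 06:29 UTC (Apr 8).
Eucla is UTC+8:45, so local arrival = 06:29 + 8:45 = 15:14 on Apr 8.

15:14 on April 8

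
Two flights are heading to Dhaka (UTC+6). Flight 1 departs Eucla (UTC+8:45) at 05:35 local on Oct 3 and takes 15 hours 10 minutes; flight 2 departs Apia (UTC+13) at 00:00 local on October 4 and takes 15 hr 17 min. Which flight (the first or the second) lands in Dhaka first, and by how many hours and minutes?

Flight 1 in UTC: 05:35 − 8:45 = 20:50 on Oct 2.
+15 hours 10 minutes → arrive 12:00 UTC on Oct 3.
Flight 2 in UTC: 00:00 − 13:00 = 11:00 on Oct 3.
+15 hours and 17 minutes → arrive 02:17 UTC on Oct 4.
Flight 1 lands earlier by 14 hours 17 minutes.

the first, by 14 hours 17 minutes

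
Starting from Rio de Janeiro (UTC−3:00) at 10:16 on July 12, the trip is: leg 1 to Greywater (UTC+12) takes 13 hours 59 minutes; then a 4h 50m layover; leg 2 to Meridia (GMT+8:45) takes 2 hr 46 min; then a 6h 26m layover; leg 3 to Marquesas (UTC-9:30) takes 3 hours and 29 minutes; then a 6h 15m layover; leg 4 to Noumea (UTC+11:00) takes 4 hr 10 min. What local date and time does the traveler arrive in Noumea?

18:11 on July 14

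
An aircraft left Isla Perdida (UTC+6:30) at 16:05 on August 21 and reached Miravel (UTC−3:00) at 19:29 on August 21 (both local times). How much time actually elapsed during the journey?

Departure in UTC: 16:05 − 6:30 = 09:35 on Aug 21.
Arrival in UTC: 19:29 + 3:00 = 22:29 on Aug 21.
Elapsed = 22:29 − 09:35 = 12 hours 54 minutes.

12 hours 54 minutes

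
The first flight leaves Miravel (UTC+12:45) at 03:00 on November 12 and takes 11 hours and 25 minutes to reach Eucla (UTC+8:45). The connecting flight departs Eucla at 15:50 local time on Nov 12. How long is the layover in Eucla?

5 hours 25 minutes

Convert departure to UTC: 03:00 − 12:45 = 14:15 UTC on Nov 11.
Add 11 hours and 25 minutes flight time → 01:40 UTC (Nov 12).
Eucla is UTC+8:45, so local arrival = 01:40 + 8:45 = 10:25 on Nov 12.
Layover = 15:50 − 10:25 = 5 hours 25 minutes.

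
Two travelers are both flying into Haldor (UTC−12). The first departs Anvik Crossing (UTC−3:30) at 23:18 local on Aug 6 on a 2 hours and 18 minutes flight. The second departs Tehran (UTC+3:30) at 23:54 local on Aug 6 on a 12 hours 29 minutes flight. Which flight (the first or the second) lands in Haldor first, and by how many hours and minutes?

Flight 1 in UTC: 23:18 + 3:30 = 02:48 on Aug 7.
+2 hours and 18 minutes → arrive 05:06 UTC on Aug 7.
Flight 2 in UTC: 23:54 − 3:30 = 20:24 on Aug 6.
+12 hours 29 minutes → arrive 08:53 UTC on Aug 7.
Flight 1 lands earlier by 3 hours 47 minutes.

the first, by 3 hours 47 minutes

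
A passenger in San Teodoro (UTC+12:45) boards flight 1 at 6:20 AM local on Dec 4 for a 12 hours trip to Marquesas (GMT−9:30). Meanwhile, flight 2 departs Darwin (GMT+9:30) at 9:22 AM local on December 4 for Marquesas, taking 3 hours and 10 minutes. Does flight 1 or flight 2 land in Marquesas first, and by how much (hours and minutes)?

the second, by 2 hours 33 minutes

Flight 1 in UTC: 6:20 AM − 12:45 = 5:35 PM on Dec 3.
+12 hours → arrive 5:35 AM UTC on Dec 4.
Flight 2 in UTC: 9:22 AM − 9:30 = 11:52 PM on Dec 3.
+3 hours and 10 minutes → arrive 3:02 AM UTC on Dec 4.
Flight 2 lands earlier by 2 hours 33 minutes.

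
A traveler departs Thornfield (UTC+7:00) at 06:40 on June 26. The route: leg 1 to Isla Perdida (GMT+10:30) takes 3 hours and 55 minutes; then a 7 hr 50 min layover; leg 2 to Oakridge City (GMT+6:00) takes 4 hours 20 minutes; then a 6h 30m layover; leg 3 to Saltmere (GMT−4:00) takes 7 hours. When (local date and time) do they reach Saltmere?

01:15 on Jun 27

Convert departure to UTC: 06:40 − 7:00 = 23:40 UTC on Jun 25.
Add 3 hours 55 minutes leg 1 → 03:35 UTC (Jun 26).
Add 7 hours 50 minutes layover in Isla Perdida → 11:25 UTC.
Add 4 hours 20 minutes leg 2 → 15:45 UTC.
Add 6 hours 30 minutes layover in Oakridge City → 22:15 UTC.
Add 7 hours leg 3 → 05:15 UTC (Jun 27).
Saltmere is UTC−4:00, so local arrival = 05:15 − 4:00 = 01:15 on Jun 27.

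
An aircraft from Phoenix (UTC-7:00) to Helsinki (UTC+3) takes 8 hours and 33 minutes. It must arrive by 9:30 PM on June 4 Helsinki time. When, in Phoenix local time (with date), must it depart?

2:57 AM on June 4

Target arrival in UTC: 9:30 PM − 3:00 = 6:30 PM on Jun 4.
Subtract 8 hours 33 minutes → departure 9:57 AM UTC on Jun 4.
Phoenix is UTC−7:00: 9:57 AM − 7:00 = 2:57 AM on Jun 4.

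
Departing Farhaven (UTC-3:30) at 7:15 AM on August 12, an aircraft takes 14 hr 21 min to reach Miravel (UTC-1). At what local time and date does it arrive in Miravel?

Convert departure to UTC: 7:15 AM + 3:30 = 10:45 AM UTC on Aug 12.
Add 14 hours 21 minutes travel time → 1:06 AM UTC (Aug 13).
Miravel is UTC−1:00, so local arrival = 1:06 AM − 1:00 = 12:06 AM on Aug 13.

12:06 AM on August 13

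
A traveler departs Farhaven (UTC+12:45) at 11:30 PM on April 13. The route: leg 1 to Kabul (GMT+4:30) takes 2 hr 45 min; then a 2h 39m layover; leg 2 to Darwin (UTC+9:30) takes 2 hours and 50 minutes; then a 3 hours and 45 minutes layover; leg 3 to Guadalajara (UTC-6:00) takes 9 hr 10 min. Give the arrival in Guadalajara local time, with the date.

1:54 AM on April 14

Convert departure to UTC: 11:30 PM − 12:45 = 10:45 AM UTC on Apr 13.
Add 2 hours and 45 minutes leg 1 → 1:30 PM UTC.
Add 2 hours 39 minutes layover in Kabul → 4:09 PM UTC.
Add 2 hours 50 minutes leg 2 → 6:59 PM UTC.
Add 3 hours and 45 minutes layover in Darwin → 10:44 PM UTC.
Add 9 hours and 10 minutes leg 3 → 7:54 AM UTC (Apr 14).
Guadalajara is UTC−6:00, so local arrival = 7:54 AM − 6:00 = 1:54 AM on Apr 14.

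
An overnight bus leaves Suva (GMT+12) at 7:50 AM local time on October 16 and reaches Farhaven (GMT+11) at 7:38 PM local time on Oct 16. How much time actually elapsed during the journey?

Farhaven is 1:00 behind Suva.
Clock-face elapsed time (ignoring zones) is 11 hours 48 minutes.
Actual elapsed = 11 hours 48 minutes + 1:00 = 12 hours 48 minutes.

12 hours 48 minutes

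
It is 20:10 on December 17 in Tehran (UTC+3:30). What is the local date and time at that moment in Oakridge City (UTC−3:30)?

Oakridge City is 7:00 behind Tehran.
Shift by the zone difference: 20:10 − 7:00 = 13:10 on Dec 17 in Oakridge City.

13:10 on Dec 17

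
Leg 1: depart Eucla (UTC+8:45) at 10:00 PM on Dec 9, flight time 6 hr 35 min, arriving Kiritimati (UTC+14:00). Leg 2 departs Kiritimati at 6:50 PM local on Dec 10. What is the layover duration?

Convert departure to UTC: 10:00 PM − 8:45 = 1:15 PM UTC on Dec 9.
Add 6 hours and 35 minutes flight time → 7:50 PM UTC.
Kiritimati is UTC+14:00, so local arrival = 7:50 PM + 14:00 = 9:50 AM on Dec 10.
Layover = 6:50 PM − 9:50 AM = 9 hours.

9 hours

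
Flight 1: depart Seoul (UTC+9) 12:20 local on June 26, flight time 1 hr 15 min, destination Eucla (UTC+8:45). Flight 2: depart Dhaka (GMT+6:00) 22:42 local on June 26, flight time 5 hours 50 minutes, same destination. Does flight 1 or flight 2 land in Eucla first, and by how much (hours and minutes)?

Flight 1 in UTC: 12:20 − 9:00 = 03:20 on Jun 26.
+1 hour and 15 minutes → arrive 04:35 UTC on Jun 26.
Flight 2 in UTC: 22:42 − 6:00 = 16:42 on Jun 26.
+5 hours 50 minutes → arrive 22:32 UTC on Jun 26.
Flight 1 lands earlier by 17 hours 57 minutes.

the first, by 17 hours 57 minutes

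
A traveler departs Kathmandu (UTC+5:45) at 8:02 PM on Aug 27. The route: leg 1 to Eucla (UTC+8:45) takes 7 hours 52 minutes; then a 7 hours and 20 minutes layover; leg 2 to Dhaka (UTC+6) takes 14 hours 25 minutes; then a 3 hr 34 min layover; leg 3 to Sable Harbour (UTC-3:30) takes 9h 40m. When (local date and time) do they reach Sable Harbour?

5:38 AM on August 29

Convert departure to UTC: 8:02 PM − 5:45 = 2:17 PM UTC on Aug 27.
Add 7 hours 52 minutes leg 1 → 10:09 PM UTC.
Add 7 hours 20 minutes layover in Eucla → 5:29 AM UTC (Aug 28).
Add 14 hours and 25 minutes leg 2 → 7:54 PM UTC.
Add 3 hours and 34 minutes layover in Dhaka → 11:28 PM UTC.
Add 9 hours 40 minutes leg 3 → 9:08 AM UTC (Aug 29).
Sable Harbour is UTC−3:30, so local arrival = 9:08 AM − 3:30 = 5:38 AM on Aug 29.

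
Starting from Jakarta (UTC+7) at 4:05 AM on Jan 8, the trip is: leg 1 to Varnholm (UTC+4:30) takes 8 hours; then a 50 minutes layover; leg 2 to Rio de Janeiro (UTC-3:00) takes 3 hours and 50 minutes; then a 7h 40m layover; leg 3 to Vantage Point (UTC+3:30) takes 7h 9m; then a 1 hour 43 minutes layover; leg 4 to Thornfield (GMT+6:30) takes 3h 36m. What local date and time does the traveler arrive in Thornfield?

12:23 PM on Jan 9

Convert departure to UTC: 4:05 AM − 7:00 = 9:05 PM UTC on Jan 7.
Add 8 hours leg 1 → 5:05 AM UTC (Jan 8).
Add 50 minutes layover in Varnholm → 5:55 AM UTC.
Add 3 hours 50 minutes leg 2 → 9:45 AM UTC.
Add 7 hours and 40 minutes layover in Rio de Janeiro → 5:25 PM UTC.
Add 7 hours 9 minutes leg 3 → 12:34 AM UTC (Jan 9).
Add 1 hour 43 minutes layover in Vantage Point → 2:17 AM UTC.
Add 3 hours and 36 minutes leg 4 → 5:53 AM UTC.
Thornfield is UTC+6:30, so local arrival = 5:53 AM + 6:30 = 12:23 PM on Jan 9.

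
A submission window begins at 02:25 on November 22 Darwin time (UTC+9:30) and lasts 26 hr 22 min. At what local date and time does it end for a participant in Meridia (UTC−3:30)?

15:47 on November 22

Meridia is 13:00 behind Darwin.
After 26 hours and 22 minutes it is 04:47 (Nov 23) in Darwin.
Shift by the zone difference: 04:47 − 13:00 = 15:47 on Nov 22 in Meridia.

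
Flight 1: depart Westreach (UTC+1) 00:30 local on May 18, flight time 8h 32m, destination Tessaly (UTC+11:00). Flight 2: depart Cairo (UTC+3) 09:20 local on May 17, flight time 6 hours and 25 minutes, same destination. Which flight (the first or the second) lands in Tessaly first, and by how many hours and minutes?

Flight 1 in UTC: 00:30 − 1:00 = 23:30 on May 17.
+8 hours and 32 minutes → arrive 08:02 UTC on May 18.
Flight 2 in UTC: 09:20 − 3:00 = 06:20 on May 17.
+6 hours and 25 minutes → arrive 12:45 UTC on May 17.
Flight 2 lands earlier by 19 hours 17 minutes.

the second, by 19 hours 17 minutes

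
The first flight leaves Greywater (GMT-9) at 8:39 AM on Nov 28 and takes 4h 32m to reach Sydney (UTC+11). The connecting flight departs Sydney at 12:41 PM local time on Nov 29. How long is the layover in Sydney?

Convert departure to UTC: 8:39 AM + 9:00 = 5:39 PM UTC on Nov 28.
Add 4 hours and 32 minutes flight time → 10:11 PM UTC.
Sydney is UTC+11:00, so local arrival = 10:11 PM + 11:00 = 9:11 AM on Nov 29.
Layover = 12:41 PM − 9:11 AM = 3 hours 30 minutes.

3 hours 30 minutes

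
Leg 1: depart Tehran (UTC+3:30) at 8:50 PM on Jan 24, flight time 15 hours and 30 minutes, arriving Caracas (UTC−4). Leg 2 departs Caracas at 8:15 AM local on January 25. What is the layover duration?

Convert departure to UTC: 8:50 PM − 3:30 = 5:20 PM UTC on Jan 24.
Add 15 hours 30 minutes flight time → 8:50 AM UTC (Jan 25).
Caracas is UTC−4:00, so local arrival = 8:50 AM − 4:00 = 4:50 AM on Jan 25.
Layover = 8:15 AM − 4:50 AM = 3 hours 25 minutes.

3 hours 25 minutes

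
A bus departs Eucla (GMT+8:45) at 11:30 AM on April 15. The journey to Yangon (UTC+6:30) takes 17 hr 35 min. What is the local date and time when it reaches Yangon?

Convert departure to UTC: 11:30 AM − 8:45 = 2:45 AM UTC on Apr 15.
Add 17 hours 35 minutes travel time → 8:20 PM UTC.
Yangon is UTC+6:30, so local arrival = 8:20 PM + 6:30 = 2:50 AM on Apr 16.

2:50 AM on April 16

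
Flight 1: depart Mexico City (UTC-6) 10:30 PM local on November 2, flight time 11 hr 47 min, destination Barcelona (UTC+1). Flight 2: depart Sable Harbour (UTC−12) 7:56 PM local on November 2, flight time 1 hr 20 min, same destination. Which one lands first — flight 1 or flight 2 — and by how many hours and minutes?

Flight 1 in UTC: 10:30 PM + 6:00 = 4:30 AM on Nov 3.
+11 hours and 47 minutes → arrive 4:17 PM UTC on Nov 3.
Flight 2 in UTC: 7:56 PM + 12:00 = 7:56 AM on Nov 3.
+1 hour and 20 minutes → arrive 9:16 AM UTC on Nov 3.
Flight 2 lands earlier by 7 hours 1 minute.

the second, by 7 hours 1 minute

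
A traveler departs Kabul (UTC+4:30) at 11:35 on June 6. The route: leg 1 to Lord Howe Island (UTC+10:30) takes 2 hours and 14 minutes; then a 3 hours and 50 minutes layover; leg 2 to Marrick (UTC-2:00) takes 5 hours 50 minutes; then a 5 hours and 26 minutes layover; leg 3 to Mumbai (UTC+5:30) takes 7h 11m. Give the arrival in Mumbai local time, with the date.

Convert departure to UTC: 11:35 − 4:30 = 07:05 UTC on Jun 6.
Add 2 hours 14 minutes leg 1 → 09:19 UTC.
Add 3 hours 50 minutes layover in Lord Howe Island → 13:09 UTC.
Add 5 hours and 50 minutes leg 2 → 18:59 UTC.
Add 5 hours 26 minutes layover in Marrick → 00:25 UTC (Jun 7).
Add 7 hours and 11 minutes leg 3 → 07:36 UTC.
Mumbai is UTC+5:30, so local arrival = 07:36 + 5:30 = 13:06 on Jun 7.

13:06 on June 7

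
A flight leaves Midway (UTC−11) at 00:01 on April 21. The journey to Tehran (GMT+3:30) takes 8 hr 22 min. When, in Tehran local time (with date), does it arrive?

22:53 on April 21

Tehran is 14:30 ahead of Midway.
After 8 hours 22 minutes it is 08:23 in Midway.
Shift by the zone difference: 08:23 + 14:30 = 22:53 on Apr 21 in Tehran.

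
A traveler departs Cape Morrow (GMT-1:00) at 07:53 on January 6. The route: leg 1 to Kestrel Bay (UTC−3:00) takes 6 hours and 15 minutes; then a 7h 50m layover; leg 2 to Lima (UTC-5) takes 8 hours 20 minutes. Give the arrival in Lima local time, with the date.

Convert departure to UTC: 07:53 + 1:00 = 08:53 UTC on Jan 6.
Add 6 hours and 15 minutes leg 1 → 15:08 UTC.
Add 7 hours 50 minutes layover in Kestrel Bay → 22:58 UTC.
Add 8 hours 20 minutes leg 2 → 07:18 UTC (Jan 7).
Lima is UTC−5:00, so local arrival = 07:18 − 5:00 = 02:18 on Jan 7.

02:18 on Jan 7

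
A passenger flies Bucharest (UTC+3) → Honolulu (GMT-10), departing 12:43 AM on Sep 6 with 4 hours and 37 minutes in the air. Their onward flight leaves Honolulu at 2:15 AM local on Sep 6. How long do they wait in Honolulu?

9 hours 55 minutes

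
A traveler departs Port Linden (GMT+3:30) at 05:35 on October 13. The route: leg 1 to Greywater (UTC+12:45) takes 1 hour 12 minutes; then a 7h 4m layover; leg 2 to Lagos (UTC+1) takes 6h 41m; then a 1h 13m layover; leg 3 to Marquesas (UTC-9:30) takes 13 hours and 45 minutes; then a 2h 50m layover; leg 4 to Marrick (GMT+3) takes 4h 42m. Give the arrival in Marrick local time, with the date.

Convert departure to UTC: 05:35 − 3:30 = 02:05 UTC on Oct 13.
Add 1 hour 12 minutes leg 1 → 03:17 UTC.
Add 7 hours 4 minutes layover in Greywater → 10:21 UTC.
Add 6 hours 41 minutes leg 2 → 17:02 UTC.
Add 1 hour 13 minutes layover in Lagos → 18:15 UTC.
Add 13 hours and 45 minutes leg 3 → 08:00 UTC (Oct 14).
Add 2 hours 50 minutes layover in Marquesas → 10:50 UTC.
Add 4 hours and 42 minutes leg 4 → 15:32 UTC.
Marrick is UTC+3:00, so local arrival = 15:32 + 3:00 = 18:32 on Oct 14.

18:32 on October 14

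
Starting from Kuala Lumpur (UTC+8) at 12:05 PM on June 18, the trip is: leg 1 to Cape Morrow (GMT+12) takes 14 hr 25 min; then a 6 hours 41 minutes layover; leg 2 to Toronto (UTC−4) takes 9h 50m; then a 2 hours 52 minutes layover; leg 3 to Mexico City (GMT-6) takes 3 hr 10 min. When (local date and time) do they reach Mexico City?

11:03 AM on June 19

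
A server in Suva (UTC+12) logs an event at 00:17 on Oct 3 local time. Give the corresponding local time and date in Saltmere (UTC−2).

10:17 on Oct 2

In UTC: 00:17 − 12:00 = 12:17 on Oct 2.
Saltmere is UTC−2:00: 12:17 − 2:00 = 10:17 on Oct 2.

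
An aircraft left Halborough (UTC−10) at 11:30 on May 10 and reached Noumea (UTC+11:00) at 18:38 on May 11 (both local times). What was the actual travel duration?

10 hours 8 minutes

Noumea is 21:00 ahead of Halborough.
Clock-face elapsed time (ignoring zones) is 31 hours 8 minutes.
Actual elapsed = 31 hours 8 minutes − 21:00 = 10 hours 8 minutes.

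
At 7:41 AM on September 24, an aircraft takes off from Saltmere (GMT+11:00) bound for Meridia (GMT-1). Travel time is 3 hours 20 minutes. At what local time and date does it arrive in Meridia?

11:01 PM on Sep 23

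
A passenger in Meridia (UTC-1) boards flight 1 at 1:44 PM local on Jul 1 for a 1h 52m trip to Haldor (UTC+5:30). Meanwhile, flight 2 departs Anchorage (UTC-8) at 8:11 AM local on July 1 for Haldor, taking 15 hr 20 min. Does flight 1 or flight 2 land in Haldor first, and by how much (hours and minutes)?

the first, by 14 hours 55 minutes

Flight 1 in UTC: 1:44 PM + 1:00 = 2:44 PM on Jul 1.
+1 hour 52 minutes → arrive 4:36 PM UTC on Jul 1.
Flight 2 in UTC: 8:11 AM + 8:00 = 4:11 PM on Jul 1.
+15 hours and 20 minutes → arrive 7:31 AM UTC on Jul 2.
Flight 1 lands earlier by 14 hours 55 minutes.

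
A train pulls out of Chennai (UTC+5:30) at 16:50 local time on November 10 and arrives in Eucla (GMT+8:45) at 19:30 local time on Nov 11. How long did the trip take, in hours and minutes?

23 hours 25 minutes

Departure in UTC: 16:50 − 5:30 = 11:20 on Nov 10.
Arrival in UTC: 19:30 − 8:45 = 10:45 on Nov 11.
Elapsed = 10:45 − 11:20 (+1 day) = 23 hours 25 minutes.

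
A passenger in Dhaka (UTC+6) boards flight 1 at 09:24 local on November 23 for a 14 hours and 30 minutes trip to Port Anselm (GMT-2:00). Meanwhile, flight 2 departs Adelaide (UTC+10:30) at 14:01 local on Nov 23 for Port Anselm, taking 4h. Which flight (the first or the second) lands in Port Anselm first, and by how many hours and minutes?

the second, by 10 hours 23 minutes

Flight 1 in UTC: 09:24 − 6:00 = 03:24 on Nov 23.
+14 hours and 30 minutes → arrive 17:54 UTC on Nov 23.
Flight 2 in UTC: 14:01 − 10:30 = 03:31 on Nov 23.
+4 hours → arrive 07:31 UTC on Nov 23.
Flight 2 lands earlier by 10 hours 23 minutes.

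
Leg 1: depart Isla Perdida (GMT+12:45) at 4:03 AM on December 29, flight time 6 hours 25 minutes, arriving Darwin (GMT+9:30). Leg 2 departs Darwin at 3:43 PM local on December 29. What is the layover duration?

8 hours 30 minutes

Convert departure to UTC: 4:03 AM − 12:45 = 3:18 PM UTC on Dec 28.
Add 6 hours 25 minutes flight time → 9:43 PM UTC.
Darwin is UTC+9:30, so local arrival = 9:43 PM + 9:30 = 7:13 AM on Dec 29.
Layover = 3:43 PM − 7:13 AM = 8 hours 30 minutes.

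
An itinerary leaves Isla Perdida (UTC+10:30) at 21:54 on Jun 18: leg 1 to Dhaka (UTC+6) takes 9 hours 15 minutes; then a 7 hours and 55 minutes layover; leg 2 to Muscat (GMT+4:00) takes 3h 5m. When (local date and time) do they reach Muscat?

11:39 on June 19

Convert departure to UTC: 21:54 − 10:30 = 11:24 UTC on Jun 18.
Add 9 hours and 15 minutes leg 1 → 20:39 UTC.
Add 7 hours 55 minutes layover in Dhaka → 04:34 UTC (Jun 19).
Add 3 hours and 5 minutes leg 2 → 07:39 UTC.
Muscat is UTC+4:00, so local arrival = 07:39 + 4:00 = 11:39 on Jun 19.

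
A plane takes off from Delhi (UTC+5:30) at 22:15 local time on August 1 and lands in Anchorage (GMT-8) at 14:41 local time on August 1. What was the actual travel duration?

Departure in UTC: 22:15 − 5:30 = 16:45 on Aug 1.
Arrival in UTC: 14:41 + 8:00 = 22:41 on Aug 1.
Elapsed = 22:41 − 16:45 = 5 hours 56 minutes.

5 hours 56 minutes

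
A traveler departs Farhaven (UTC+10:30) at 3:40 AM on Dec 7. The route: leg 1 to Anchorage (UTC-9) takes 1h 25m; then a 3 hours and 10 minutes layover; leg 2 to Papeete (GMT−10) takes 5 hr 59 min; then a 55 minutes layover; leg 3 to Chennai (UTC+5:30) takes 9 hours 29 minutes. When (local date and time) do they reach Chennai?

7:38 PM on Dec 7

Convert departure to UTC: 3:40 AM − 10:30 = 5:10 PM UTC on Dec 6.
Add 1 hour and 25 minutes leg 1 → 6:35 PM UTC.
Add 3 hours and 10 minutes layover in Anchorage → 9:45 PM UTC.
Add 5 hours and 59 minutes leg 2 → 3:44 AM UTC (Dec 7).
Add 55 minutes layover in Papeete → 4:39 AM UTC.
Add 9 hours and 29 minutes leg 3 → 2:08 PM UTC.
Chennai is UTC+5:30, so local arrival = 2:08 PM + 5:30 = 7:38 PM on Dec 7.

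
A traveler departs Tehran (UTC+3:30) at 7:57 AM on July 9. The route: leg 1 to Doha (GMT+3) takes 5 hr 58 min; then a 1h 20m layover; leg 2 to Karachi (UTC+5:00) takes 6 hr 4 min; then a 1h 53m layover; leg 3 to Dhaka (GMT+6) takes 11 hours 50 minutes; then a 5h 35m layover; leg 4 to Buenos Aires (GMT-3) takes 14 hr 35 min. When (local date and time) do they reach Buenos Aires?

12:42 AM on July 11

Convert departure to UTC: 7:57 AM − 3:30 = 4:27 AM UTC on Jul 9.
Add 5 hours and 58 minutes leg 1 → 10:25 AM UTC.
Add 1 hour and 20 minutes layover in Doha → 11:45 AM UTC.
Add 6 hours and 4 minutes leg 2 → 5:49 PM UTC.
Add 1 hour 53 minutes layover in Karachi → 7:42 PM UTC.
Add 11 hours and 50 minutes leg 3 → 7:32 AM UTC (Jul 10).
Add 5 hours and 35 minutes layover in Dhaka → 1:07 PM UTC.
Add 14 hours and 35 minutes leg 4 → 3:42 AM UTC (Jul 11).
Buenos Aires is UTC−3:00, so local arrival = 3:42 AM − 3:00 = 12:42 AM on Jul 11.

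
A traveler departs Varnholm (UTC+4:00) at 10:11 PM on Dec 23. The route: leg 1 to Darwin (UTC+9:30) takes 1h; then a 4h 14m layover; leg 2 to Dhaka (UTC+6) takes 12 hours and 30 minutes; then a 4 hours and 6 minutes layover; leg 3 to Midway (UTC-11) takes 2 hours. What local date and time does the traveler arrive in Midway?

Convert departure to UTC: 10:11 PM − 4:00 = 6:11 PM UTC on Dec 23.
Add 1 hour leg 1 → 7:11 PM UTC.
Add 4 hours and 14 minutes layover in Darwin → 11:25 PM UTC.
Add 12 hours and 30 minutes leg 2 → 11:55 AM UTC (Dec 24).
Add 4 hours 6 minutes layover in Dhaka → 4:01 PM UTC.
Add 2 hours leg 3 → 6:01 PM UTC.
Midway is UTC−11:00, so local arrival = 6:01 PM − 11:00 = 7:01 AM on Dec 24.

7:01 AM on December 24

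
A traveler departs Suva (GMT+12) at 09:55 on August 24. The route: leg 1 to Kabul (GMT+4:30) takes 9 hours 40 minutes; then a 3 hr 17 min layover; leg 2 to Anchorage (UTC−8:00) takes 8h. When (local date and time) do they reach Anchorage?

Convert departure to UTC: 09:55 − 12:00 = 21:55 UTC on Aug 23.
Add 9 hours and 40 minutes leg 1 → 07:35 UTC (Aug 24).
Add 3 hours 17 minutes layover in Kabul → 10:52 UTC.
Add 8 hours leg 2 → 18:52 UTC.
Anchorage is UTC−8:00, so local arrival = 18:52 − 8:00 = 10:52 on Aug 24.

10:52 on August 24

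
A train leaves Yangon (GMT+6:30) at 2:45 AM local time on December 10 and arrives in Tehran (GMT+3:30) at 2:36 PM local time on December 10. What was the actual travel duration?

14 hours 51 minutes

Tehran is 3:00 behind Yangon.
Clock-face elapsed time (ignoring zones) is 11 hours 51 minutes.
Actual elapsed = 11 hours 51 minutes + 3:00 = 14 hours 51 minutes.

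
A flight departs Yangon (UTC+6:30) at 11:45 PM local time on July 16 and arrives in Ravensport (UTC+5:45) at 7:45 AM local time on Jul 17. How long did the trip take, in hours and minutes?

Departure in UTC: 11:45 PM − 6:30 = 5:15 PM on Jul 16.
Arrival in UTC: 7:45 AM − 5:45 = 2:00 AM on Jul 17.
Elapsed = 2:00 AM − 5:15 PM (+1 day) = 8 hours 45 minutes.

8 hours 45 minutes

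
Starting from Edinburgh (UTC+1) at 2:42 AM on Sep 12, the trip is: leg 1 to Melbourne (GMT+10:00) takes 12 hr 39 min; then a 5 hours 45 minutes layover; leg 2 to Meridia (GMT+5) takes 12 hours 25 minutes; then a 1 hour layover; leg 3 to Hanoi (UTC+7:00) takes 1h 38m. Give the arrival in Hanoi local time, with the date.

6:09 PM on Sep 13

Convert departure to UTC: 2:42 AM − 1:00 = 1:42 AM UTC on Sep 12.
Add 12 hours 39 minutes leg 1 → 2:21 PM UTC.
Add 5 hours 45 minutes layover in Melbourne → 8:06 PM UTC.
Add 12 hours and 25 minutes leg 2 → 8:31 AM UTC (Sep 13).
Add 1 hour layover in Meridia → 9:31 AM UTC.
Add 1 hour 38 minutes leg 3 → 11:09 AM UTC.
Hanoi is UTC+7:00, so local arrival = 11:09 AM + 7:00 = 6:09 PM on Sep 13.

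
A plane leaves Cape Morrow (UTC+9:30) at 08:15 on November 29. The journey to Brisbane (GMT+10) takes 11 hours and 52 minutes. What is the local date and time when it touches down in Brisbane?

Convert departure to UTC: 08:15 − 9:30 = 22:45 UTC on Nov 28.
Add 11 hours 52 minutes travel time → 10:37 UTC (Nov 29).
Brisbane is UTC+10:00, so local arrival = 10:37 + 10:00 = 20:37 on Nov 29.

20:37 on November 29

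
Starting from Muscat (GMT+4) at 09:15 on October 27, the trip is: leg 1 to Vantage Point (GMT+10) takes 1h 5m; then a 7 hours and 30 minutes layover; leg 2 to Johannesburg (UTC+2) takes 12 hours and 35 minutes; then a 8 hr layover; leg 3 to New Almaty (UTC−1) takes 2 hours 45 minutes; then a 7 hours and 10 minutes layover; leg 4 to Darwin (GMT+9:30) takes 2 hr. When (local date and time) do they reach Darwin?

07:50 on Oct 29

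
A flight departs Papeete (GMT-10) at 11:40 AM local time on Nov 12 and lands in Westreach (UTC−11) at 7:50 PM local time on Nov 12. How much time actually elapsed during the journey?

9 hours 10 minutes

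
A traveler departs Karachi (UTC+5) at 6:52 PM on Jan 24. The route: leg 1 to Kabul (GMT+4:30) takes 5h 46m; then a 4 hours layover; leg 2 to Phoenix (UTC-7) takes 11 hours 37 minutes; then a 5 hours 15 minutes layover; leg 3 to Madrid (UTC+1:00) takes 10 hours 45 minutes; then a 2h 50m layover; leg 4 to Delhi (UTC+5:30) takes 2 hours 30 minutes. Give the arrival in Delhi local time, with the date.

Convert departure to UTC: 6:52 PM − 5:00 = 1:52 PM UTC on Jan 24.
Add 5 hours 46 minutes leg 1 → 7:38 PM UTC.
Add 4 hours layover in Kabul → 11:38 PM UTC.
Add 11 hours and 37 minutes leg 2 → 11:15 AM UTC (Jan 25).
Add 5 hours 15 minutes layover in Phoenix → 4:30 PM UTC.
Add 10 hours 45 minutes leg 3 → 3:15 AM UTC (Jan 26).
Add 2 hours and 50 minutes layover in Madrid → 6:05 AM UTC.
Add 2 hours and 30 minutes leg 4 → 8:35 AM UTC.
Delhi is UTC+5:30, so local arrival = 8:35 AM + 5:30 = 2:05 PM on Jan 26.

2:05 PM on Jan 26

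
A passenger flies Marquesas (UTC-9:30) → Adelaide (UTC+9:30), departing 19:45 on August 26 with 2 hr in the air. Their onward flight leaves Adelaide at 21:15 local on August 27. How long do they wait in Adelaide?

4 hours 30 minutes

Convert departure to UTC: 19:45 + 9:30 = 05:15 UTC on Aug 27.
Add 2 hours flight time → 07:15 UTC.
Adelaide is UTC+9:30, so local arrival = 07:15 + 9:30 = 16:45 on Aug 27.
Layover = 21:15 − 16:45 = 4 hours 30 minutes.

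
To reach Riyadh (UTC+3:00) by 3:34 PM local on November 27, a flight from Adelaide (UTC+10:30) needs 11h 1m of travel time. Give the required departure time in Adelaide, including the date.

12:03 PM on November 27

Target arrival in UTC: 3:34 PM − 3:00 = 12:34 PM on Nov 27.
Subtract 11 hours and 1 minute → departure 1:33 AM UTC on Nov 27.
Adelaide is UTC+10:30: 1:33 AM + 10:30 = 12:03 PM on Nov 27.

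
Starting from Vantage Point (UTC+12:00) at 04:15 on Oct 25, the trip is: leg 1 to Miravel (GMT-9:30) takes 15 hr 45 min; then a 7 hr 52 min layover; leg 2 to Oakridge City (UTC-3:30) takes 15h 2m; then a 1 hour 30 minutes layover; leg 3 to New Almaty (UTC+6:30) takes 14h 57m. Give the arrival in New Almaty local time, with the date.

Convert departure to UTC: 04:15 − 12:00 = 16:15 UTC on Oct 24.
Add 15 hours and 45 minutes leg 1 → 08:00 UTC (Oct 25).
Add 7 hours 52 minutes layover in Miravel → 15:52 UTC.
Add 15 hours and 2 minutes leg 2 → 06:54 UTC (Oct 26).
Add 1 hour 30 minutes layover in Oakridge City → 08:24 UTC.
Add 14 hours 57 minutes leg 3 → 23:21 UTC.
New Almaty is UTC+6:30, so local arrival = 23:21 + 6:30 = 05:51 on Oct 27.

05:51 on Oct 27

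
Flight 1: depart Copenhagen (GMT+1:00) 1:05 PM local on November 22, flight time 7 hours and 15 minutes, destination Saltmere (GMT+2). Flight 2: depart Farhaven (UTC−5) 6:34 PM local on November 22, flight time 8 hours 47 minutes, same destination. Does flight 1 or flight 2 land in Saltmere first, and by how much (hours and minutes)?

the first, by 13 hours 1 minute

Flight 1 in UTC: 1:05 PM − 1:00 = 12:05 PM on Nov 22.
+7 hours and 15 minutes → arrive 7:20 PM UTC on Nov 22.
Flight 2 in UTC: 6:34 PM + 5:00 = 11:34 PM on Nov 22.
+8 hours 47 minutes → arrive 8:21 AM UTC on Nov 23.
Flight 1 lands earlier by 13 hours 1 minute.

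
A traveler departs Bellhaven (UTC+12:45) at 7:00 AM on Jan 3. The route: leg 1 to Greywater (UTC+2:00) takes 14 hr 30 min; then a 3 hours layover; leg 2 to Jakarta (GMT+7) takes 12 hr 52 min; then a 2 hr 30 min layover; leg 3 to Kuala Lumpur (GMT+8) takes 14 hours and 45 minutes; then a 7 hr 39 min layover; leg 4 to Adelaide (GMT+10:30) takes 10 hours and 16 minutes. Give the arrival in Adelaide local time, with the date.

Convert departure to UTC: 7:00 AM − 12:45 = 6:15 PM UTC on Jan 2.
Add 14 hours 30 minutes leg 1 → 8:45 AM UTC (Jan 3).
Add 3 hours layover in Greywater → 11:45 AM UTC.
Add 12 hours and 52 minutes leg 2 → 12:37 AM UTC (Jan 4).
Add 2 hours and 30 minutes layover in Jakarta → 3:07 AM UTC.
Add 14 hours and 45 minutes leg 3 → 5:52 PM UTC.
Add 7 hours 39 minutes layover in Kuala Lumpur → 1:31 AM UTC (Jan 5).
Add 10 hours and 16 minutes leg 4 → 11:47 AM UTC.
Adelaide is UTC+10:30, so local arrival = 11:47 AM + 10:30 = 10:17 PM on Jan 5.

10:17 PM on January 5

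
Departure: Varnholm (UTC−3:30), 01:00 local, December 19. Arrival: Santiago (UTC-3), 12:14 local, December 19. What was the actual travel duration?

10 hours 44 minutes

Santiago is 0:30 ahead of Varnholm.
Clock-face elapsed time (ignoring zones) is 11 hours 14 minutes.
Actual elapsed = 11 hours 14 minutes − 0:30 = 10 hours 44 minutes.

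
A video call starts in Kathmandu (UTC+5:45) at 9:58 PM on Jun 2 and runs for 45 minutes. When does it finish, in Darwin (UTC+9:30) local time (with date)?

Convert start to UTC: 9:58 PM − 5:45 = 4:13 PM UTC on Jun 2.
Add 45 minutes duration → 4:58 PM UTC.
Darwin is UTC+9:30, so local end time = 4:58 PM + 9:30 = 2:28 AM on Jun 3.

2:28 AM on June 3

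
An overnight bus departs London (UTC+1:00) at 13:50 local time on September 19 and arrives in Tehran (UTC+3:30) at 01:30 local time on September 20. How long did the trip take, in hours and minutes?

Tehran is 2:30 ahead of London.
Clock-face elapsed time (ignoring zones) is 11 hours 40 minutes.
Actual elapsed = 11 hours 40 minutes − 2:30 = 9 hours 10 minutes.

9 hours 10 minutes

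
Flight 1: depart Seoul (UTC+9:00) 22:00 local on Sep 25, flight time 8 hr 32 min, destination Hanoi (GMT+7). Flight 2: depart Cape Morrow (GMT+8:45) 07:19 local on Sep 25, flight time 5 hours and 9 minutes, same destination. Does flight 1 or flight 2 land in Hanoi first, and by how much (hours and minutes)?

Flight 1 in UTC: 22:00 − 9:00 = 13:00 on Sep 25.
+8 hours and 32 minutes → arrive 21:32 UTC on Sep 25.
Flight 2 in UTC: 07:19 − 8:45 = 22:34 on Sep 24.
+5 hours 9 minutes → arrive 03:43 UTC on Sep 25.
Flight 2 lands earlier by 17 hours 49 minutes.

the second, by 17 hours 49 minutes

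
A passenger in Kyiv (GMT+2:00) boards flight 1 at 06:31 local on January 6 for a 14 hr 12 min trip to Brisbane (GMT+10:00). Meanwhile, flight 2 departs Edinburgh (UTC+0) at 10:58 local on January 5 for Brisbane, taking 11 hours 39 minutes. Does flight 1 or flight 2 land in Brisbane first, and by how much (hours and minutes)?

the second, by 20 hours 6 minutes

Flight 1 in UTC: 06:31 − 2:00 = 04:31 on Jan 6.
+14 hours 12 minutes → arrive 18:43 UTC on Jan 6.
Flight 2 departs at 10:58 UTC (Jan 5).
+11 hours and 39 minutes → arrive 22:37 UTC on Jan 5.
Flight 2 lands earlier by 20 hours 6 minutes.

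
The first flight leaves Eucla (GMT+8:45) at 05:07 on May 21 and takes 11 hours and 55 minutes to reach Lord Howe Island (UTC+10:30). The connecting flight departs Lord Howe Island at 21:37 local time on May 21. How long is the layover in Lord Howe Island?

2 hours 50 minutes

Convert departure to UTC: 05:07 − 8:45 = 20:22 UTC on May 20.
Add 11 hours and 55 minutes flight time → 08:17 UTC (May 21).
Lord Howe Island is UTC+10:30, so local arrival = 08:17 + 10:30 = 18:47 on May 21.
Layover = 21:37 − 18:47 = 2 hours 50 minutes.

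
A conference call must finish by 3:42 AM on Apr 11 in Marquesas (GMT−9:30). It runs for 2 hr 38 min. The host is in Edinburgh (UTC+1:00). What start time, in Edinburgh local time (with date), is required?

11:34 AM on April 11

Target end time in UTC: 3:42 AM + 9:30 = 1:12 PM on Apr 11.
Subtract 2 hours and 38 minutes → start 10:34 AM UTC on Apr 11.
Edinburgh is UTC+1:00: 10:34 AM + 1:00 = 11:34 AM on Apr 11.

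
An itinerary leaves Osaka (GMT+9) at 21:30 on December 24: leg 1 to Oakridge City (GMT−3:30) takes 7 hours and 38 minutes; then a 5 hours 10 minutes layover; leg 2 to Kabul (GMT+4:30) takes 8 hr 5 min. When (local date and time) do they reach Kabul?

13:53 on December 25

Convert departure to UTC: 21:30 − 9:00 = 12:30 UTC on Dec 24.
Add 7 hours and 38 minutes leg 1 → 20:08 UTC.
Add 5 hours and 10 minutes layover in Oakridge City → 01:18 UTC (Dec 25).
Add 8 hours and 5 minutes leg 2 → 09:23 UTC.
Kabul is UTC+4:30, so local arrival = 09:23 + 4:30 = 13:53 on Dec 25.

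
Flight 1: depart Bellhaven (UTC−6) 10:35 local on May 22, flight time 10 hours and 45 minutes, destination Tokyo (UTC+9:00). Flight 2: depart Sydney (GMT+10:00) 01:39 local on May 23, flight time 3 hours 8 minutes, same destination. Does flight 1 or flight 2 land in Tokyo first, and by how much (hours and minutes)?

Flight 1 in UTC: 10:35 + 6:00 = 16:35 on May 22.
+10 hours and 45 minutes → arrive 03:20 UTC on May 23.
Flight 2 in UTC: 01:39 − 10:00 = 15:39 on May 22.
+3 hours and 8 minutes → arrive 18:47 UTC on May 22.
Flight 2 lands earlier by 8 hours 33 minutes.

the second, by 8 hours 33 minutes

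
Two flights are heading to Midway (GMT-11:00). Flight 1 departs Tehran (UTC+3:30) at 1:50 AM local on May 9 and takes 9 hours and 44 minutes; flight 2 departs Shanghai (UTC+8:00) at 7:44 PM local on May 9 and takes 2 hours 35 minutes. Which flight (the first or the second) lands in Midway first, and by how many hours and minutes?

the first, by 6 hours 15 minutes

Flight 1 in UTC: 1:50 AM − 3:30 = 10:20 PM on May 8.
+9 hours and 44 minutes → arrive 8:04 AM UTC on May 9.
Flight 2 in UTC: 7:44 PM − 8:00 = 11:44 AM on May 9.
+2 hours 35 minutes → arrive 2:19 PM UTC on May 9.
Flight 1 lands earlier by 6 hours 15 minutes.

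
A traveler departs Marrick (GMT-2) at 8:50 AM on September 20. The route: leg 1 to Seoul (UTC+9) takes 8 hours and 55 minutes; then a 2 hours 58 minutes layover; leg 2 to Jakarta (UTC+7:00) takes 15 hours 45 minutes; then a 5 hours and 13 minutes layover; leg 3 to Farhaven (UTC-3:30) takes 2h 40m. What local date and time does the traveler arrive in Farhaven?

Convert departure to UTC: 8:50 AM + 2:00 = 10:50 AM UTC on Sep 20.
Add 8 hours 55 minutes leg 1 → 7:45 PM UTC.
Add 2 hours 58 minutes layover in Seoul → 10:43 PM UTC.
Add 15 hours and 45 minutes leg 2 → 2:28 PM UTC (Sep 21).
Add 5 hours and 13 minutes layover in Jakarta → 7:41 PM UTC.
Add 2 hours and 40 minutes leg 3 → 10:21 PM UTC.
Farhaven is UTC−3:30, so local arrival = 10:21 PM − 3:30 = 6:51 PM on Sep 21.

6:51 PM on Sep 21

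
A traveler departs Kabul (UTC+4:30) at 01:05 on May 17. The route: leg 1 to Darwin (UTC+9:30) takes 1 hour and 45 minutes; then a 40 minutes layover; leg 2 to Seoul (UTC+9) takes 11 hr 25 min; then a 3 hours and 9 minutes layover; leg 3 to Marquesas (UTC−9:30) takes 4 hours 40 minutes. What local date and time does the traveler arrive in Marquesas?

08:44 on May 17

Convert departure to UTC: 01:05 − 4:30 = 20:35 UTC on May 16.
Add 1 hour 45 minutes leg 1 → 22:20 UTC.
Add 40 minutes layover in Darwin → 23:00 UTC.
Add 11 hours and 25 minutes leg 2 → 10:25 UTC (May 17).
Add 3 hours 9 minutes layover in Seoul → 13:34 UTC.
Add 4 hours and 40 minutes leg 3 → 18:14 UTC.
Marquesas is UTC−9:30, so local arrival = 18:14 − 9:30 = 08:44 on May 17.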